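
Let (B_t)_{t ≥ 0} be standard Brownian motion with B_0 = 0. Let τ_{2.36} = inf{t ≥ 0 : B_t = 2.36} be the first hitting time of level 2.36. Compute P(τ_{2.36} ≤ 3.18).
P(τ_{2.36} ≤ 3.18) = 2(1 − Φ(2.36/√3.18)) = 2(1 − Φ(1.3234)) ≈ 0.1857

By the reflection principle for standard BM, P(τ_b ≤ t) = 2 · P(B_t ≥ b). Since B_t ~ N(0, t), P(B_t ≥ 2.36) = 1 − Φ(2.36/√t) = 1 − Φ(2.36/√3.18) = 1 − Φ(1.3234) ≈ 0.09285. Doubling: P(τ_{2.36} ≤ 3.18) ≈ 2 · 0.09285 = 0.18570 ≈ 0.1857.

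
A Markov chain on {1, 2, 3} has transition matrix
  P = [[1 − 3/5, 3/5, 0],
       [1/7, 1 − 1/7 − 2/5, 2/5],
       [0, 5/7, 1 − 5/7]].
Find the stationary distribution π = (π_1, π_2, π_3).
π = (125/944, 525/944, 147/472)

This is a birth-death chain on three states, which satisfies detailed balance: π_1 · P_{12} = π_2 · P_{21} and π_2 · P_{23} = π_3 · P_{32}.
From π_1 · 3/5 = π_2 · 1/7: π_2/π_1 = (3/5)/(1/7) = 21/5.
From π_2 · 2/5 = π_3 · 5/7: π_3/π_2 = (2/5)/(5/7) = 14/25.
Take π_1 proportional to 1; then unnormalized π = (1, 21/5, 294/125). Normalize by dividing by the sum 944/125:
  π = (125/944, 525/944, 147/472).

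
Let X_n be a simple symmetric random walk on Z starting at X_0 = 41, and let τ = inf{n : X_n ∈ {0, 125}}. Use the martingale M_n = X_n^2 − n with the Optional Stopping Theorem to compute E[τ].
E[τ] = 3444

M_n = X_n^2 − n is a martingale (since E[X_{n+1}^2 | F_n] = X_n^2 + 1). By OST (τ has finite mean in a bounded region), E[M_τ] = E[M_0] = X_0^2 − 0 = 41^2 = 1681. Also E[M_τ] = E[X_τ^2] − E[τ]. The walk exits at 0 or 125, with P(hit 125 first) = 41/125, so E[X_τ^2] = 125^2 · 41/125 + 0 = 5125. Thus E[τ] = E[X_τ^2] − E[M_τ] = 5125 − 1681 = 3444 = 41(125 − 41) = 3444.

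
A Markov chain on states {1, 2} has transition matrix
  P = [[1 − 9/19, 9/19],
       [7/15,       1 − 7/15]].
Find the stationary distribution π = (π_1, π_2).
π_1 = 133/268, π_2 = 135/268

Solve πP = π with π_1 + π_2 = 1. From πP = π: π_1 · (1 − 9/19) + π_2 · 7/15 = π_1 ⇒ π_2 · 7/15 = π_1 · 9/19 ⇒ π_2/π_1 = (9/19)/(7/15) = 135/133. Together with π_1 + π_2 = 1:
  π_1 = (7/15)/(9/19 + 7/15) = (7/15)/(268/285) = 133/268,
  π_2 = (9/19)/(9/19 + 7/15) = (9/19)/(268/285) = 135/268.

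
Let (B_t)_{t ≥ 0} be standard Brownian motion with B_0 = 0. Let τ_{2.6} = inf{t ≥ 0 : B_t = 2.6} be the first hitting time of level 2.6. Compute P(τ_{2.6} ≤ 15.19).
P(τ_{2.6} ≤ 15.19) = 2(1 − Φ(2.6/√15.19)) = 2(1 − Φ(0.6671)) ≈ 0.5047

By the reflection principle for standard BM, P(τ_b ≤ t) = 2 · P(B_t ≥ b). Since B_t ~ N(0, t), P(B_t ≥ 2.6) = 1 − Φ(2.6/√t) = 1 − Φ(2.6/√15.19) = 1 − Φ(0.6671) ≈ 0.25235. Doubling: P(τ_{2.6} ≤ 15.19) ≈ 2 · 0.25235 = 0.50470 ≈ 0.5047.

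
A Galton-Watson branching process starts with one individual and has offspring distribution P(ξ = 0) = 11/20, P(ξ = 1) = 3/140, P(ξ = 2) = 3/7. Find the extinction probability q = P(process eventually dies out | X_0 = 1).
q = 1

Mean offspring μ = 0·11/20 + 1·3/140 + 2·3/7 = 123/140 ≤ 1. For μ ≤ 1 with offspring not concentrated at 1, the Galton-Watson process goes extinct almost surely, so q = 1.
(Algebraic check: The pgf is f(s) = 11/20 + 3/140·s + 3/7·s². The extinction probability q is the smallest fixed point of f in [0, 1]. Setting s = f(s):
  3/7·s² + (3/140 − 1)·s + 11/20 = 0
  3/7·s² − (11/20 + 3/7)·s + 11/20 = 0
which factors as (s − 1)·(3/7·s − 11/20) = 0, giving roots s = 1 and s = (11/20)/(3/7) = 77/60. Since 77/60 ≥ 1, the smallest root in [0, 1] is s = 1.)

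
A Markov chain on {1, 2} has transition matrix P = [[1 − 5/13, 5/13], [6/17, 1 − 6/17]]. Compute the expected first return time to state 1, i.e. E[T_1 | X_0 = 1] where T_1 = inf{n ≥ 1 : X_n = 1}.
E[T_1 | X_0 = 1] = 1/π_1 = 163/78

For an irreducible recurrent Markov chain with stationary distribution π, E[T_i | X_0 = i] = 1/π_i (Kac's formula). Here π_1 = (6/17)/(5/13 + 6/17) = (6/17)/(163/221) = 78/163, so E[T_1 | X_0 = 1] = 1/π_1 = (5/13 + 6/17)/(6/17) = (163/221)/(6/17) = 163/78.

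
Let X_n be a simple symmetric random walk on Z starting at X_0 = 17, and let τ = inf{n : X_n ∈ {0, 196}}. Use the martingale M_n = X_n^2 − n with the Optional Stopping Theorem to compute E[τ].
E[τ] = 3043

M_n = X_n^2 − n is a martingale (since E[X_{n+1}^2 | F_n] = X_n^2 + 1). By OST (τ has finite mean in a bounded region), E[M_τ] = E[M_0] = X_0^2 − 0 = 17^2 = 289. Also E[M_τ] = E[X_τ^2] − E[τ]. The walk exits at 0 or 196, with P(hit 196 first) = 17/196, so E[X_τ^2] = 196^2 · 17/196 + 0 = 3332. Thus E[τ] = E[X_τ^2] − E[M_τ] = 3332 − 289 = 3043 = 17(196 − 17) = 3043.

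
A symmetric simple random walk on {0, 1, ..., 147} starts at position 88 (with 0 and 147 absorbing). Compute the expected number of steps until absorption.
E[τ | X_0 = 88] = 5192

Let v_k = E[τ | X_0 = k]. Boundary: v_0 = v_147 = 0. Recurrence: v_k = 1 + (v_{k-1} + v_{k+1})/2 for 1 ≤ k ≤ 146. The particular solution to v_k − (v_{k-1} + v_{k+1})/2 = 1 is v_k = −k^2. Adding homogeneous solution A + B k and matching boundaries gives v_k = k (147 − k). Substituting k = 88: v_88 = 88 · 59 = 5192.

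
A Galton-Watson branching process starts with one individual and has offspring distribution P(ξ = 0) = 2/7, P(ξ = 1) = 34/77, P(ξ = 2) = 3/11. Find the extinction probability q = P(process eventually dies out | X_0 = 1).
q = 1

Mean offspring μ = 0·2/7 + 1·34/77 + 2·3/11 = 76/77 ≤ 1. For μ ≤ 1 with offspring not concentrated at 1, the Galton-Watson process goes extinct almost surely, so q = 1.
(Algebraic check: The pgf is f(s) = 2/7 + 34/77·s + 3/11·s². The extinction probability q is the smallest fixed point of f in [0, 1]. Setting s = f(s):
  3/11·s² + (34/77 − 1)·s + 2/7 = 0
  3/11·s² − (2/7 + 3/11)·s + 2/7 = 0
which factors as (s − 1)·(3/11·s − 2/7) = 0, giving roots s = 1 and s = (2/7)/(3/11) = 22/21. Since 22/21 ≥ 1, the smallest root in [0, 1] is s = 1.)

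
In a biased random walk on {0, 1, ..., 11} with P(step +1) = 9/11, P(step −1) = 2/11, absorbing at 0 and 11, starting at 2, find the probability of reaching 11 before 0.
P(hit 11 before 0) = (1 − (2/9)^2) / (1 − (2/9)^11) = 4261625379/4483008223

Let u_k denote P(reach 11 before 0 | start at k). Boundary: u_0 = 0, u_11 = 1. Recurrence: u_k = 9/11·u_{k+1} + 2/11·u_{k-1} for 1 ≤ k ≤ 10. Try u_k = A + B·r^k with r = q/p = (2/11)/(9/11) = 2/9. Substitution satisfies the recurrence; boundary conditions give:
  u_k = (1 − r^k) / (1 − r^N) = (1 − (2/9)^2) / (1 − (2/9)^11) = 4261625379/4483008223.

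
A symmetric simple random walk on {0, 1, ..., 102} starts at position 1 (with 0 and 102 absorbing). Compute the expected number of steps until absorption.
E[τ | X_0 = 1] = 101

Let v_k = E[τ | X_0 = k]. Boundary: v_0 = v_102 = 0. Recurrence: v_k = 1 + (v_{k-1} + v_{k+1})/2 for 1 ≤ k ≤ 101. The particular solution to v_k − (v_{k-1} + v_{k+1})/2 = 1 is v_k = −k^2. Adding homogeneous solution A + B k and matching boundaries gives v_k = k (102 − k). Substituting k = 1: v_1 = 1 · 101 = 101.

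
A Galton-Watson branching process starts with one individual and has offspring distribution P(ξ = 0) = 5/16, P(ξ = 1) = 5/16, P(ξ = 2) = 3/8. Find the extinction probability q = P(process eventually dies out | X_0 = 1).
q = 5/6

The pgf is f(s) = 5/16 + 5/16·s + 3/8·s². The extinction probability q is the smallest fixed point of f in [0, 1]. Setting s = f(s):
  3/8·s² + (5/16 − 1)·s + 5/16 = 0
  3/8·s² − (5/16 + 3/8)·s + 5/16 = 0
which factors as (s − 1)·(3/8·s − 5/16) = 0, giving roots s = 1 and s = (5/16)/(3/8) = 5/6.
Mean offspring μ = 5/16 + 2·3/8 = 17/16 > 1 (supercritical), so q < 1. The extinction probability is the smaller root: q = (5/16)/(3/8) = 5/6.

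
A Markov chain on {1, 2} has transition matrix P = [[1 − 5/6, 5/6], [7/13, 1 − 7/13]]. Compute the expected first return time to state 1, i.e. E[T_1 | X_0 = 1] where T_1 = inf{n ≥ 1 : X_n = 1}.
E[T_1 | X_0 = 1] = 1/π_1 = 107/42

For an irreducible recurrent Markov chain with stationary distribution π, E[T_i | X_0 = i] = 1/π_i (Kac's formula). Here π_1 = (7/13)/(5/6 + 7/13) = (7/13)/(107/78) = 42/107, so E[T_1 | X_0 = 1] = 1/π_1 = (5/6 + 7/13)/(7/13) = (107/78)/(7/13) = 107/42.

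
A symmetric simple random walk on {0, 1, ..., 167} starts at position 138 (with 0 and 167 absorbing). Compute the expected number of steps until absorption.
E[τ | X_0 = 138] = 4002

Let v_k = E[τ | X_0 = k]. Boundary: v_0 = v_167 = 0. Recurrence: v_k = 1 + (v_{k-1} + v_{k+1})/2 for 1 ≤ k ≤ 166. The particular solution to v_k − (v_{k-1} + v_{k+1})/2 = 1 is v_k = −k^2. Adding homogeneous solution A + B k and matching boundaries gives v_k = k (167 − k). Substituting k = 138: v_138 = 138 · 29 = 4002.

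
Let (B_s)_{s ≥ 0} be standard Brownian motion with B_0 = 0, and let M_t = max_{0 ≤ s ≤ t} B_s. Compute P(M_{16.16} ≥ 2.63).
P(M_{16.16} ≥ 2.63) = 2·P(B_{16.16} ≥ 2.63) = 2(1 − Φ(2.63/√16.16)) ≈ 0.5130

By the reflection principle for Brownian motion, P(M_t ≥ a) = 2 · P(B_t ≥ a) for a ≥ 0. Since B_t ~ N(0, t), P(B_t ≥ 2.63) = 1 − Φ(2.63/√t) = 1 − Φ(2.63/√16.16) = 1 − Φ(0.6542). So
  P(M_{16.16} ≥ 2.63) = 2(1 − Φ(0.6542)) ≈ 0.5130.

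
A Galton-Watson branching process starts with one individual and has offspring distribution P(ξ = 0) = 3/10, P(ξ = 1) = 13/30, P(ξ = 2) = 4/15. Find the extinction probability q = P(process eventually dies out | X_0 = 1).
q = 1

Mean offspring μ = 0·3/10 + 1·13/30 + 2·4/15 = 29/30 ≤ 1. For μ ≤ 1 with offspring not concentrated at 1, the Galton-Watson process goes extinct almost surely, so q = 1.
(Algebraic check: The pgf is f(s) = 3/10 + 13/30·s + 4/15·s². The extinction probability q is the smallest fixed point of f in [0, 1]. Setting s = f(s):
  4/15·s² + (13/30 − 1)·s + 3/10 = 0
  4/15·s² − (3/10 + 4/15)·s + 3/10 = 0
which factors as (s − 1)·(4/15·s − 3/10) = 0, giving roots s = 1 and s = (3/10)/(4/15) = 9/8. Since 9/8 ≥ 1, the smallest root in [0, 1] is s = 1.)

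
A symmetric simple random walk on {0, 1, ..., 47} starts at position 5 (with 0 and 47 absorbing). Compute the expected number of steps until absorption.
E[τ | X_0 = 5] = 210

Let v_k = E[τ | X_0 = k]. Boundary: v_0 = v_47 = 0. Recurrence: v_k = 1 + (v_{k-1} + v_{k+1})/2 for 1 ≤ k ≤ 46. The particular solution to v_k − (v_{k-1} + v_{k+1})/2 = 1 is v_k = −k^2. Adding homogeneous solution A + B k and matching boundaries gives v_k = k (47 − k). Substituting k = 5: v_5 = 5 · 42 = 210.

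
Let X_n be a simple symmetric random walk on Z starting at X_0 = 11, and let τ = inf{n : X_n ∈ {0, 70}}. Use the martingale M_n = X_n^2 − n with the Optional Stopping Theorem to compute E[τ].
E[τ] = 649

M_n = X_n^2 − n is a martingale (since E[X_{n+1}^2 | F_n] = X_n^2 + 1). By OST (τ has finite mean in a bounded region), E[M_τ] = E[M_0] = X_0^2 − 0 = 11^2 = 121. Also E[M_τ] = E[X_τ^2] − E[τ]. The walk exits at 0 or 70, with P(hit 70 first) = 11/70, so E[X_τ^2] = 70^2 · 11/70 + 0 = 770. Thus E[τ] = E[X_τ^2] − E[M_τ] = 770 − 121 = 649 = 11(70 − 11) = 649.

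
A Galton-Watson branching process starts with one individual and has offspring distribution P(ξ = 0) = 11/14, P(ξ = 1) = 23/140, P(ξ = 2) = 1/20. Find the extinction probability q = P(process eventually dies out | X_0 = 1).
q = 1

Mean offspring μ = 0·11/14 + 1·23/140 + 2·1/20 = 37/140 ≤ 1. For μ ≤ 1 with offspring not concentrated at 1, the Galton-Watson process goes extinct almost surely, so q = 1.
(Algebraic check: The pgf is f(s) = 11/14 + 23/140·s + 1/20·s². The extinction probability q is the smallest fixed point of f in [0, 1]. Setting s = f(s):
  1/20·s² + (23/140 − 1)·s + 11/14 = 0
  1/20·s² − (11/14 + 1/20)·s + 11/14 = 0
which factors as (s − 1)·(1/20·s − 11/14) = 0, giving roots s = 1 and s = (11/14)/(1/20) = 110/7. Since 110/7 ≥ 1, the smallest root in [0, 1] is s = 1.)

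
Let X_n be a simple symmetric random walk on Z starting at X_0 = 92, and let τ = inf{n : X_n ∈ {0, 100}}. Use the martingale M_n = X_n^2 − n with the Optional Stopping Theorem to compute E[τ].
E[τ] = 736

M_n = X_n^2 − n is a martingale (since E[X_{n+1}^2 | F_n] = X_n^2 + 1). By OST (τ has finite mean in a bounded region), E[M_τ] = E[M_0] = X_0^2 − 0 = 92^2 = 8464. Also E[M_τ] = E[X_τ^2] − E[τ]. The walk exits at 0 or 100, with P(hit 100 first) = 92/100, so E[X_τ^2] = 100^2 · 92/100 + 0 = 9200. Thus E[τ] = E[X_τ^2] − E[M_τ] = 9200 − 8464 = 736 = 92(100 − 92) = 736.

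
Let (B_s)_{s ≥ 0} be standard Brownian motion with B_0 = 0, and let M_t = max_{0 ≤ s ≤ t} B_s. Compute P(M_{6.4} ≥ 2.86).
P(M_{6.4} ≥ 2.86) = 2·P(B_{6.4} ≥ 2.86) = 2(1 − Φ(2.86/√6.4)) ≈ 0.2583

By the reflection principle for Brownian motion, P(M_t ≥ a) = 2 · P(B_t ≥ a) for a ≥ 0. Since B_t ~ N(0, t), P(B_t ≥ 2.86) = 1 − Φ(2.86/√t) = 1 − Φ(2.86/√6.4) = 1 − Φ(1.1305). So
  P(M_{6.4} ≥ 2.86) = 2(1 − Φ(1.1305)) ≈ 0.2583.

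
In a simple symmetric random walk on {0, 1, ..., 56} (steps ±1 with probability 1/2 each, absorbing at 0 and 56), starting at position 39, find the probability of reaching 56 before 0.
P(hit 56 before 0) = 39/56

Let u_k = P(hit 56 before 0 | start at k). Then u_0 = 0, u_56 = 1, and u_k = u_{k-1}/2 + u_{k+1}/2 for 1 ≤ k ≤ 55. This harmonic recurrence is solved by u_k = k/56, giving u_39 = 39/56.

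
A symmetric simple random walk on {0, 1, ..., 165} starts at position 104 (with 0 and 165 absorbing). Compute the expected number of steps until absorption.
E[τ | X_0 = 104] = 6344

Let v_k = E[τ | X_0 = k]. Boundary: v_0 = v_165 = 0. Recurrence: v_k = 1 + (v_{k-1} + v_{k+1})/2 for 1 ≤ k ≤ 164. The particular solution to v_k − (v_{k-1} + v_{k+1})/2 = 1 is v_k = −k^2. Adding homogeneous solution A + B k and matching boundaries gives v_k = k (165 − k). Substituting k = 104: v_104 = 104 · 61 = 6344.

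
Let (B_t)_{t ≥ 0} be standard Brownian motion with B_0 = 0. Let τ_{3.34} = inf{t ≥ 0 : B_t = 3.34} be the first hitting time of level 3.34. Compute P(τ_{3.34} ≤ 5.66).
P(τ_{3.34} ≤ 5.66) = 2(1 − Φ(3.34/√5.66)) = 2(1 − Φ(1.4039)) ≈ 0.1603

By the reflection principle for standard BM, P(τ_b ≤ t) = 2 · P(B_t ≥ b). Since B_t ~ N(0, t), P(B_t ≥ 3.34) = 1 − Φ(3.34/√t) = 1 − Φ(3.34/√5.66) = 1 − Φ(1.4039) ≈ 0.08017. Doubling: P(τ_{3.34} ≤ 5.66) ≈ 2 · 0.08017 = 0.16034 ≈ 0.1603.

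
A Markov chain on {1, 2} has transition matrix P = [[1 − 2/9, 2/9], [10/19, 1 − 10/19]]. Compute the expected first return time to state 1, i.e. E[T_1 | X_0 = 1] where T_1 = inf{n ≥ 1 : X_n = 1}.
E[T_1 | X_0 = 1] = 1/π_1 = 64/45

For an irreducible recurrent Markov chain with stationary distribution π, E[T_i | X_0 = i] = 1/π_i (Kac's formula). Here π_1 = (10/19)/(2/9 + 10/19) = (10/19)/(128/171) = 45/64, so E[T_1 | X_0 = 1] = 1/π_1 = (2/9 + 10/19)/(10/19) = (128/171)/(10/19) = 64/45.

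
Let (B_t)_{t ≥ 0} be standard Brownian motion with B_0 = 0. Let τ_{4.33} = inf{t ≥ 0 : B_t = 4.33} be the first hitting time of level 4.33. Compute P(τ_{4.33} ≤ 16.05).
P(τ_{4.33} ≤ 16.05) = 2(1 − Φ(4.33/√16.05)) = 2(1 − Φ(1.0808)) ≈ 0.2798

By the reflection principle for standard BM, P(τ_b ≤ t) = 2 · P(B_t ≥ b). Since B_t ~ N(0, t), P(B_t ≥ 4.33) = 1 − Φ(4.33/√t) = 1 − Φ(4.33/√16.05) = 1 − Φ(1.0808) ≈ 0.13989. Doubling: P(τ_{4.33} ≤ 16.05) ≈ 2 · 0.13989 = 0.27978 ≈ 0.2798.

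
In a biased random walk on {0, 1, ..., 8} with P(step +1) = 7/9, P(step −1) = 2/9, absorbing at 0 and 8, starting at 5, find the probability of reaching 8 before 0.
P(hit 8 before 0) = (1 − (2/7)^5) / (1 − (2/7)^8) = 1150765/1152909

Let u_k denote P(reach 8 before 0 | start at k). Boundary: u_0 = 0, u_8 = 1. Recurrence: u_k = 7/9·u_{k+1} + 2/9·u_{k-1} for 1 ≤ k ≤ 7. Try u_k = A + B·r^k with r = q/p = (2/9)/(7/9) = 2/7. Substitution satisfies the recurrence; boundary conditions give:
  u_k = (1 − r^k) / (1 − r^N) = (1 − (2/7)^5) / (1 − (2/7)^8) = 1150765/1152909.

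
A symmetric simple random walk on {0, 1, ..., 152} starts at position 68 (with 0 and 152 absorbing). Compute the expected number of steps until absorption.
E[τ | X_0 = 68] = 5712

Let v_k = E[τ | X_0 = k]. Boundary: v_0 = v_152 = 0. Recurrence: v_k = 1 + (v_{k-1} + v_{k+1})/2 for 1 ≤ k ≤ 151. The particular solution to v_k − (v_{k-1} + v_{k+1})/2 = 1 is v_k = −k^2. Adding homogeneous solution A + B k and matching boundaries gives v_k = k (152 − k). Substituting k = 68: v_68 = 68 · 84 = 5712.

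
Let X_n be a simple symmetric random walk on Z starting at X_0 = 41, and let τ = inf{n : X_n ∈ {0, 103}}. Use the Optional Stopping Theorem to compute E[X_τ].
E[X_τ] = 41

X_n is a martingale and τ is a bounded-mean stopping time (indeed τ is finite a.s. with bounded expectation since the walk is in a bounded region). By the OST, E[X_τ] = E[X_0] = 41. Equivalently: E[X_τ] = 103 · P(hit 103 first) + 0 · P(hit 0 first) = 103 · (41/103) = 41.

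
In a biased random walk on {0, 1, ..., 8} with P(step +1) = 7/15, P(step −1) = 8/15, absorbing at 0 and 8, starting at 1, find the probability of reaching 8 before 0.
P(hit 8 before 0) = (1 − (8/7)^1) / (1 − (8/7)^8) = 823543/11012415

Let u_k denote P(reach 8 before 0 | start at k). Boundary: u_0 = 0, u_8 = 1. Recurrence: u_k = 7/15·u_{k+1} + 8/15·u_{k-1} for 1 ≤ k ≤ 7. Try u_k = A + B·r^k with r = q/p = (8/15)/(7/15) = 8/7. Substitution satisfies the recurrence; boundary conditions give:
  u_k = (1 − r^k) / (1 − r^N) = (1 − (8/7)^1) / (1 − (8/7)^8) = 823543/11012415.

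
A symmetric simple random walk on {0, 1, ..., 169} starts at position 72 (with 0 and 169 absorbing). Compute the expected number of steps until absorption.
E[τ | X_0 = 72] = 6984

Let v_k = E[τ | X_0 = k]. Boundary: v_0 = v_169 = 0. Recurrence: v_k = 1 + (v_{k-1} + v_{k+1})/2 for 1 ≤ k ≤ 168. The particular solution to v_k − (v_{k-1} + v_{k+1})/2 = 1 is v_k = −k^2. Adding homogeneous solution A + B k and matching boundaries gives v_k = k (169 − k). Substituting k = 72: v_72 = 72 · 97 = 6984.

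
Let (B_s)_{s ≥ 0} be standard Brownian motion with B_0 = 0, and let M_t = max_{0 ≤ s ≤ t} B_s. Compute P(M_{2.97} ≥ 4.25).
P(M_{2.97} ≥ 4.25) = 2·P(B_{2.97} ≥ 4.25) = 2(1 − Φ(4.25/√2.97)) ≈ 0.0137

By the reflection principle for Brownian motion, P(M_t ≥ a) = 2 · P(B_t ≥ a) for a ≥ 0. Since B_t ~ N(0, t), P(B_t ≥ 4.25) = 1 − Φ(4.25/√t) = 1 − Φ(4.25/√2.97) = 1 − Φ(2.4661). So
  P(M_{2.97} ≥ 4.25) = 2(1 − Φ(2.4661)) ≈ 0.0137.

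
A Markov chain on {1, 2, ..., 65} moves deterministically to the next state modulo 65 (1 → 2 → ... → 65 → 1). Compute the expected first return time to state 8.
E[T_8 | X_0 = 8] = 65

The chain cycles deterministically, so starting at state 8 it returns in exactly 65 steps. Equivalently, the stationary distribution is uniform π_j = 1/65 for every state j, so by Kac's formula E[T_8] = 1/π_8 = 65.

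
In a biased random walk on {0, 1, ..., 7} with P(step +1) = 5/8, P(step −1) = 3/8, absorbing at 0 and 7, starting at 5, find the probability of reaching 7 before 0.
P(hit 7 before 0) = (1 − (3/5)^5) / (1 − (3/5)^7) = 36025/37969

Let u_k denote P(reach 7 before 0 | start at k). Boundary: u_0 = 0, u_7 = 1. Recurrence: u_k = 5/8·u_{k+1} + 3/8·u_{k-1} for 1 ≤ k ≤ 6. Try u_k = A + B·r^k with r = q/p = (3/8)/(5/8) = 3/5. Substitution satisfies the recurrence; boundary conditions give:
  u_k = (1 − r^k) / (1 − r^N) = (1 − (3/5)^5) / (1 − (3/5)^7) = 36025/37969.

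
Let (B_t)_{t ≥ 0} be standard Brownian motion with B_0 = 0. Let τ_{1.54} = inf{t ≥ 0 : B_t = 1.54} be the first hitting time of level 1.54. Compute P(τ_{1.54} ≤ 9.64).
P(τ_{1.54} ≤ 9.64) = 2(1 − Φ(1.54/√9.64)) = 2(1 − Φ(0.4960)) ≈ 0.6199

By the reflection principle for standard BM, P(τ_b ≤ t) = 2 · P(B_t ≥ b). Since B_t ~ N(0, t), P(B_t ≥ 1.54) = 1 − Φ(1.54/√t) = 1 − Φ(1.54/√9.64) = 1 − Φ(0.4960) ≈ 0.30995. Doubling: P(τ_{1.54} ≤ 9.64) ≈ 2 · 0.30995 = 0.61990 ≈ 0.6199.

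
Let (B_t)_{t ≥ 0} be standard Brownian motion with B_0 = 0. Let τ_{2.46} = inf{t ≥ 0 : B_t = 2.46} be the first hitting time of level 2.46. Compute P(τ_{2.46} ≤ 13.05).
P(τ_{2.46} ≤ 13.05) = 2(1 − Φ(2.46/√13.05)) = 2(1 − Φ(0.6810)) ≈ 0.4959

By the reflection principle for standard BM, P(τ_b ≤ t) = 2 · P(B_t ≥ b). Since B_t ~ N(0, t), P(B_t ≥ 2.46) = 1 − Φ(2.46/√t) = 1 − Φ(2.46/√13.05) = 1 − Φ(0.6810) ≈ 0.24794. Doubling: P(τ_{2.46} ≤ 13.05) ≈ 2 · 0.24794 = 0.49588 ≈ 0.4959.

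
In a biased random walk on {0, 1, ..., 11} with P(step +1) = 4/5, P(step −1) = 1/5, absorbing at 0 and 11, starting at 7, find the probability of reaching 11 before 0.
P(hit 11 before 0) = (1 − (1/4)^7) / (1 − (1/4)^11) = 1398016/1398101

Let u_k denote P(reach 11 before 0 | start at k). Boundary: u_0 = 0, u_11 = 1. Recurrence: u_k = 4/5·u_{k+1} + 1/5·u_{k-1} for 1 ≤ k ≤ 10. Try u_k = A + B·r^k with r = q/p = (1/5)/(4/5) = 1/4. Substitution satisfies the recurrence; boundary conditions give:
  u_k = (1 − r^k) / (1 − r^N) = (1 − (1/4)^7) / (1 − (1/4)^11) = 1398016/1398101.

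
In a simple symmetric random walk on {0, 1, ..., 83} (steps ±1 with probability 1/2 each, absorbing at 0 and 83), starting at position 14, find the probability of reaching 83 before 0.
P(hit 83 before 0) = 14/83

Let u_k = P(hit 83 before 0 | start at k). Then u_0 = 0, u_83 = 1, and u_k = u_{k-1}/2 + u_{k+1}/2 for 1 ≤ k ≤ 82. This harmonic recurrence is solved by u_k = k/83, giving u_14 = 14/83.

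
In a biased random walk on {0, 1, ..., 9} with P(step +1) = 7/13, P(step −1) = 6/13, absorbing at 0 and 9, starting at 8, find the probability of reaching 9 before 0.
P(hit 9 before 0) = (1 − (6/7)^8) / (1 − (6/7)^9) = 28596295/30275911

Let u_k denote P(reach 9 before 0 | start at k). Boundary: u_0 = 0, u_9 = 1. Recurrence: u_k = 7/13·u_{k+1} + 6/13·u_{k-1} for 1 ≤ k ≤ 8. Try u_k = A + B·r^k with r = q/p = (6/13)/(7/13) = 6/7. Substitution satisfies the recurrence; boundary conditions give:
  u_k = (1 − r^k) / (1 − r^N) = (1 − (6/7)^8) / (1 − (6/7)^9) = 28596295/30275911.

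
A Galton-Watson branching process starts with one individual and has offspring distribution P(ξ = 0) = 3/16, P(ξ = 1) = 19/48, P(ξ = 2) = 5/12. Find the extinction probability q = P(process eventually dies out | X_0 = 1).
q = 9/20

The pgf is f(s) = 3/16 + 19/48·s + 5/12·s². The extinction probability q is the smallest fixed point of f in [0, 1]. Setting s = f(s):
  5/12·s² + (19/48 − 1)·s + 3/16 = 0
  5/12·s² − (3/16 + 5/12)·s + 3/16 = 0
which factors as (s − 1)·(5/12·s − 3/16) = 0, giving roots s = 1 and s = (3/16)/(5/12) = 9/20.
Mean offspring μ = 19/48 + 2·5/12 = 59/48 > 1 (supercritical), so q < 1. The extinction probability is the smaller root: q = (3/16)/(5/12) = 9/20.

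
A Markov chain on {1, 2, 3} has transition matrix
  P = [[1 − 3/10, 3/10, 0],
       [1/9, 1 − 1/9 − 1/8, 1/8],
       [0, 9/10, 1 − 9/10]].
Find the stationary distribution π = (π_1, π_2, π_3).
π = (40/163, 108/163, 15/163)

This is a birth-death chain on three states, which satisfies detailed balance: π_1 · P_{12} = π_2 · P_{21} and π_2 · P_{23} = π_3 · P_{32}.
From π_1 · 3/10 = π_2 · 1/9: π_2/π_1 = (3/10)/(1/9) = 27/10.
From π_2 · 1/8 = π_3 · 9/10: π_3/π_2 = (1/8)/(9/10) = 5/36.
Take π_1 proportional to 1; then unnormalized π = (1, 27/10, 3/8). Normalize by dividing by the sum 163/40:
  π = (40/163, 108/163, 15/163).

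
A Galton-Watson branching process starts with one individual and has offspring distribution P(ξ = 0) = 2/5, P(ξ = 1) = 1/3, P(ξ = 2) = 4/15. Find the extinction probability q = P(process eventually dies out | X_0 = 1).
q = 1

Mean offspring μ = 0·2/5 + 1·1/3 + 2·4/15 = 13/15 ≤ 1. For μ ≤ 1 with offspring not concentrated at 1, the Galton-Watson process goes extinct almost surely, so q = 1.
(Algebraic check: The pgf is f(s) = 2/5 + 1/3·s + 4/15·s². The extinction probability q is the smallest fixed point of f in [0, 1]. Setting s = f(s):
  4/15·s² + (1/3 − 1)·s + 2/5 = 0
  4/15·s² − (2/5 + 4/15)·s + 2/5 = 0
which factors as (s − 1)·(4/15·s − 2/5) = 0, giving roots s = 1 and s = (2/5)/(4/15) = 3/2. Since 3/2 ≥ 1, the smallest root in [0, 1] is s = 1.)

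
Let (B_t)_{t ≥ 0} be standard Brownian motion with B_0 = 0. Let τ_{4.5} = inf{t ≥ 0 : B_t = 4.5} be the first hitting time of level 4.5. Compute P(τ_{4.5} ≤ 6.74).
P(τ_{4.5} ≤ 6.74) = 2(1 − Φ(4.5/√6.74)) = 2(1 − Φ(1.7333)) ≈ 0.0830

By the reflection principle for standard BM, P(τ_b ≤ t) = 2 · P(B_t ≥ b). Since B_t ~ N(0, t), P(B_t ≥ 4.5) = 1 − Φ(4.5/√t) = 1 − Φ(4.5/√6.74) = 1 − Φ(1.7333) ≈ 0.04152. Doubling: P(τ_{4.5} ≤ 6.74) ≈ 2 · 0.04152 = 0.08304 ≈ 0.0830.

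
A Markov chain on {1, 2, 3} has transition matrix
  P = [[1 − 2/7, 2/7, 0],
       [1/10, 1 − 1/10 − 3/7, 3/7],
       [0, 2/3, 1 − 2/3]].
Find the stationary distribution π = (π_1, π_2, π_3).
π = (49/279, 140/279, 10/31)

This is a birth-death chain on three states, which satisfies detailed balance: π_1 · P_{12} = π_2 · P_{21} and π_2 · P_{23} = π_3 · P_{32}.
From π_1 · 2/7 = π_2 · 1/10: π_2/π_1 = (2/7)/(1/10) = 20/7.
From π_2 · 3/7 = π_3 · 2/3: π_3/π_2 = (3/7)/(2/3) = 9/14.
Take π_1 proportional to 1; then unnormalized π = (1, 20/7, 90/49). Normalize by dividing by the sum 279/49:
  π = (49/279, 140/279, 10/31).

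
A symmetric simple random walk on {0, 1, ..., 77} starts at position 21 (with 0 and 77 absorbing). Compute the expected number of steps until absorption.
E[τ | X_0 = 21] = 1176

Let v_k = E[τ | X_0 = k]. Boundary: v_0 = v_77 = 0. Recurrence: v_k = 1 + (v_{k-1} + v_{k+1})/2 for 1 ≤ k ≤ 76. The particular solution to v_k − (v_{k-1} + v_{k+1})/2 = 1 is v_k = −k^2. Adding homogeneous solution A + B k and matching boundaries gives v_k = k (77 − k). Substituting k = 21: v_21 = 21 · 56 = 1176.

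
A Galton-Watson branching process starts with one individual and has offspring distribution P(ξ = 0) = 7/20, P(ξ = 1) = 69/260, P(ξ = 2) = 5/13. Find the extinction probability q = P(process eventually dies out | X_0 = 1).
q = 91/100

The pgf is f(s) = 7/20 + 69/260·s + 5/13·s². The extinction probability q is the smallest fixed point of f in [0, 1]. Setting s = f(s):
  5/13·s² + (69/260 − 1)·s + 7/20 = 0
  5/13·s² − (7/20 + 5/13)·s + 7/20 = 0
which factors as (s − 1)·(5/13·s − 7/20) = 0, giving roots s = 1 and s = (7/20)/(5/13) = 91/100.
Mean offspring μ = 69/260 + 2·5/13 = 269/260 > 1 (supercritical), so q < 1. The extinction probability is the smaller root: q = (7/20)/(5/13) = 91/100.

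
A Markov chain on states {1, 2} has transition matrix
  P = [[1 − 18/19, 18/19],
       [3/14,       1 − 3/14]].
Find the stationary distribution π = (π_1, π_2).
π_1 = 19/103, π_2 = 84/103

Solve πP = π with π_1 + π_2 = 1. From πP = π: π_1 · (1 − 18/19) + π_2 · 3/14 = π_1 ⇒ π_2 · 3/14 = π_1 · 18/19 ⇒ π_2/π_1 = (18/19)/(3/14) = 84/19. Together with π_1 + π_2 = 1:
  π_1 = (3/14)/(18/19 + 3/14) = (3/14)/(309/266) = 19/103,
  π_2 = (18/19)/(18/19 + 3/14) = (18/19)/(309/266) = 84/103.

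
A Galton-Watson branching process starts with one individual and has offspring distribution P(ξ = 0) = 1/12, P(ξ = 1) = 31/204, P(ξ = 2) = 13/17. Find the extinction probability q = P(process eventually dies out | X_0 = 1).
q = 17/156

The pgf is f(s) = 1/12 + 31/204·s + 13/17·s². The extinction probability q is the smallest fixed point of f in [0, 1]. Setting s = f(s):
  13/17·s² + (31/204 − 1)·s + 1/12 = 0
  13/17·s² − (1/12 + 13/17)·s + 1/12 = 0
which factors as (s − 1)·(13/17·s − 1/12) = 0, giving roots s = 1 and s = (1/12)/(13/17) = 17/156.
Mean offspring μ = 31/204 + 2·13/17 = 343/204 > 1 (supercritical), so q < 1. The extinction probability is the smaller root: q = (1/12)/(13/17) = 17/156.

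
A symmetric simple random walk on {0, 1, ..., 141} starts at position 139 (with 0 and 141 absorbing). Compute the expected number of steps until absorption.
E[τ | X_0 = 139] = 278

Let v_k = E[τ | X_0 = k]. Boundary: v_0 = v_141 = 0. Recurrence: v_k = 1 + (v_{k-1} + v_{k+1})/2 for 1 ≤ k ≤ 140. The particular solution to v_k − (v_{k-1} + v_{k+1})/2 = 1 is v_k = −k^2. Adding homogeneous solution A + B k and matching boundaries gives v_k = k (141 − k). Substituting k = 139: v_139 = 139 · 2 = 278.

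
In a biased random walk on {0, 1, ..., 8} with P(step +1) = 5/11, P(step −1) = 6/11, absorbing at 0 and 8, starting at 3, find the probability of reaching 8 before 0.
P(hit 8 before 0) = (1 − (6/5)^3) / (1 − (6/5)^8) = 284375/1288991

Let u_k denote P(reach 8 before 0 | start at k). Boundary: u_0 = 0, u_8 = 1. Recurrence: u_k = 5/11·u_{k+1} + 6/11·u_{k-1} for 1 ≤ k ≤ 7. Try u_k = A + B·r^k with r = q/p = (6/11)/(5/11) = 6/5. Substitution satisfies the recurrence; boundary conditions give:
  u_k = (1 − r^k) / (1 − r^N) = (1 − (6/5)^3) / (1 − (6/5)^8) = 284375/1288991.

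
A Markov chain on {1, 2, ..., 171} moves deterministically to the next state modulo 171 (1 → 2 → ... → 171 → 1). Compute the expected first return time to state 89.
E[T_89 | X_0 = 89] = 171

The chain cycles deterministically, so starting at state 89 it returns in exactly 171 steps. Equivalently, the stationary distribution is uniform π_j = 1/171 for every state j, so by Kac's formula E[T_89] = 1/π_89 = 171.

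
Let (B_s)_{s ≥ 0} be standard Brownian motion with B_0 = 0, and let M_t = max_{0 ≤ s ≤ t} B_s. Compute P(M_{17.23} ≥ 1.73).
P(M_{17.23} ≥ 1.73) = 2·P(B_{17.23} ≥ 1.73) = 2(1 − Φ(1.73/√17.23)) ≈ 0.6768

By the reflection principle for Brownian motion, P(M_t ≥ a) = 2 · P(B_t ≥ a) for a ≥ 0. Since B_t ~ N(0, t), P(B_t ≥ 1.73) = 1 − Φ(1.73/√t) = 1 − Φ(1.73/√17.23) = 1 − Φ(0.4168). So
  P(M_{17.23} ≥ 1.73) = 2(1 − Φ(0.4168)) ≈ 0.6768.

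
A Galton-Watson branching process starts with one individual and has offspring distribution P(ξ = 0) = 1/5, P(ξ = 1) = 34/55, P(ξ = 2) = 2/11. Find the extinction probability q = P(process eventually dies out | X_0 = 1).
q = 1

Mean offspring μ = 0·1/5 + 1·34/55 + 2·2/11 = 54/55 ≤ 1. For μ ≤ 1 with offspring not concentrated at 1, the Galton-Watson process goes extinct almost surely, so q = 1.
(Algebraic check: The pgf is f(s) = 1/5 + 34/55·s + 2/11·s². The extinction probability q is the smallest fixed point of f in [0, 1]. Setting s = f(s):
  2/11·s² + (34/55 − 1)·s + 1/5 = 0
  2/11·s² − (1/5 + 2/11)·s + 1/5 = 0
which factors as (s − 1)·(2/11·s − 1/5) = 0, giving roots s = 1 and s = (1/5)/(2/11) = 11/10. Since 11/10 ≥ 1, the smallest root in [0, 1] is s = 1.)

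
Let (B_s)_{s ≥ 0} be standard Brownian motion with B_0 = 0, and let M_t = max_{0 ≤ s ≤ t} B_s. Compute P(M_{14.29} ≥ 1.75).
P(M_{14.29} ≥ 1.75) = 2·P(B_{14.29} ≥ 1.75) = 2(1 − Φ(1.75/√14.29)) ≈ 0.6434

By the reflection principle for Brownian motion, P(M_t ≥ a) = 2 · P(B_t ≥ a) for a ≥ 0. Since B_t ~ N(0, t), P(B_t ≥ 1.75) = 1 − Φ(1.75/√t) = 1 − Φ(1.75/√14.29) = 1 − Φ(0.4629). So
  P(M_{14.29} ≥ 1.75) = 2(1 − Φ(0.4629)) ≈ 0.6434.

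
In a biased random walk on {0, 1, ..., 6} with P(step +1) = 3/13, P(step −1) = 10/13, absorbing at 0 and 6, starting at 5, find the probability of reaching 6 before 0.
P(hit 6 before 0) = (1 − (10/3)^5) / (1 − (10/3)^6) = 42753/142753

Let u_k denote P(reach 6 before 0 | start at k). Boundary: u_0 = 0, u_6 = 1. Recurrence: u_k = 3/13·u_{k+1} + 10/13·u_{k-1} for 1 ≤ k ≤ 5. Try u_k = A + B·r^k with r = q/p = (10/13)/(3/13) = 10/3. Substitution satisfies the recurrence; boundary conditions give:
  u_k = (1 − r^k) / (1 − r^N) = (1 − (10/3)^5) / (1 − (10/3)^6) = 42753/142753.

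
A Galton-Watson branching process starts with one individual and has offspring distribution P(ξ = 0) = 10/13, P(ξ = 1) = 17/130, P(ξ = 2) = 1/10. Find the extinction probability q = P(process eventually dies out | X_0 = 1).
q = 1

Mean offspring μ = 0·10/13 + 1·17/130 + 2·1/10 = 43/130 ≤ 1. For μ ≤ 1 with offspring not concentrated at 1, the Galton-Watson process goes extinct almost surely, so q = 1.
(Algebraic check: The pgf is f(s) = 10/13 + 17/130·s + 1/10·s². The extinction probability q is the smallest fixed point of f in [0, 1]. Setting s = f(s):
  1/10·s² + (17/130 − 1)·s + 10/13 = 0
  1/10·s² − (10/13 + 1/10)·s + 10/13 = 0
which factors as (s − 1)·(1/10·s − 10/13) = 0, giving roots s = 1 and s = (10/13)/(1/10) = 100/13. Since 100/13 ≥ 1, the smallest root in [0, 1] is s = 1.)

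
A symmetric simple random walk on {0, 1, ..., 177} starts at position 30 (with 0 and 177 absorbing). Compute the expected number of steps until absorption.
E[τ | X_0 = 30] = 4410

Let v_k = E[τ | X_0 = k]. Boundary: v_0 = v_177 = 0. Recurrence: v_k = 1 + (v_{k-1} + v_{k+1})/2 for 1 ≤ k ≤ 176. The particular solution to v_k − (v_{k-1} + v_{k+1})/2 = 1 is v_k = −k^2. Adding homogeneous solution A + B k and matching boundaries gives v_k = k (177 − k). Substituting k = 30: v_30 = 30 · 147 = 4410.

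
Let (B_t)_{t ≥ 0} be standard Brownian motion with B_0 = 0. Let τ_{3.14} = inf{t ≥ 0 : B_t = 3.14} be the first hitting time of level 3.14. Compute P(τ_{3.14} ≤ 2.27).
P(τ_{3.14} ≤ 2.27) = 2(1 − Φ(3.14/√2.27)) = 2(1 − Φ(2.0841)) ≈ 0.0372

By the reflection principle for standard BM, P(τ_b ≤ t) = 2 · P(B_t ≥ b). Since B_t ~ N(0, t), P(B_t ≥ 3.14) = 1 − Φ(3.14/√t) = 1 − Φ(3.14/√2.27) = 1 − Φ(2.0841) ≈ 0.01858. Doubling: P(τ_{3.14} ≤ 2.27) ≈ 2 · 0.01858 = 0.03716 ≈ 0.0372.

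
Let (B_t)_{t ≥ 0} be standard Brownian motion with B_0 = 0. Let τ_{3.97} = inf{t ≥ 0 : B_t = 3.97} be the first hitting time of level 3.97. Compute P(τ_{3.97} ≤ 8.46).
P(τ_{3.97} ≤ 8.46) = 2(1 − Φ(3.97/√8.46)) = 2(1 − Φ(1.3649)) ≈ 0.1723

By the reflection principle for standard BM, P(τ_b ≤ t) = 2 · P(B_t ≥ b). Since B_t ~ N(0, t), P(B_t ≥ 3.97) = 1 − Φ(3.97/√t) = 1 − Φ(3.97/√8.46) = 1 − Φ(1.3649) ≈ 0.08614. Doubling: P(τ_{3.97} ≤ 8.46) ≈ 2 · 0.08614 = 0.17228 ≈ 0.1723.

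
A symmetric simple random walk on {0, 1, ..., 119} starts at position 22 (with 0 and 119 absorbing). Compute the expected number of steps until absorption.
E[τ | X_0 = 22] = 2134

Let v_k = E[τ | X_0 = k]. Boundary: v_0 = v_119 = 0. Recurrence: v_k = 1 + (v_{k-1} + v_{k+1})/2 for 1 ≤ k ≤ 118. The particular solution to v_k − (v_{k-1} + v_{k+1})/2 = 1 is v_k = −k^2. Adding homogeneous solution A + B k and matching boundaries gives v_k = k (119 − k). Substituting k = 22: v_22 = 22 · 97 = 2134.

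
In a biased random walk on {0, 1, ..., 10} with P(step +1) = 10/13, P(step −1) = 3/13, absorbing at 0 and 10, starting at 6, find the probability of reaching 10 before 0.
P(hit 10 before 0) = (1 − (3/10)^6) / (1 − (3/10)^10) = 109810000/109889461

Let u_k denote P(reach 10 before 0 | start at k). Boundary: u_0 = 0, u_10 = 1. Recurrence: u_k = 10/13·u_{k+1} + 3/13·u_{k-1} for 1 ≤ k ≤ 9. Try u_k = A + B·r^k with r = q/p = (3/13)/(10/13) = 3/10. Substitution satisfies the recurrence; boundary conditions give:
  u_k = (1 − r^k) / (1 − r^N) = (1 − (3/10)^6) / (1 − (3/10)^10) = 109810000/109889461.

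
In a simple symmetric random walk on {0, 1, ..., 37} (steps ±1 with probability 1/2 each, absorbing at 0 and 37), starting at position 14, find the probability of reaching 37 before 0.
P(hit 37 before 0) = 14/37

Let u_k = P(hit 37 before 0 | start at k). Then u_0 = 0, u_37 = 1, and u_k = u_{k-1}/2 + u_{k+1}/2 for 1 ≤ k ≤ 36. This harmonic recurrence is solved by u_k = k/37, giving u_14 = 14/37.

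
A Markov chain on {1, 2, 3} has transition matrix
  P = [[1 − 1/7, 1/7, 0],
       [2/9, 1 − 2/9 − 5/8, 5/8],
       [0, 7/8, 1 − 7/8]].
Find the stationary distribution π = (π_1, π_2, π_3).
π = (49/103, 63/206, 45/206)

This is a birth-death chain on three states, which satisfies detailed balance: π_1 · P_{12} = π_2 · P_{21} and π_2 · P_{23} = π_3 · P_{32}.
From π_1 · 1/7 = π_2 · 2/9: π_2/π_1 = (1/7)/(2/9) = 9/14.
From π_2 · 5/8 = π_3 · 7/8: π_3/π_2 = (5/8)/(7/8) = 5/7.
Take π_1 proportional to 1; then unnormalized π = (1, 9/14, 45/98). Normalize by dividing by the sum 103/49:
  π = (49/103, 63/206, 45/206).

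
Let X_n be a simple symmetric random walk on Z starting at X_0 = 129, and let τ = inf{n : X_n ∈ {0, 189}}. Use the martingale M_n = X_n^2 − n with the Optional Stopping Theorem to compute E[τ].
E[τ] = 7740

M_n = X_n^2 − n is a martingale (since E[X_{n+1}^2 | F_n] = X_n^2 + 1). By OST (τ has finite mean in a bounded region), E[M_τ] = E[M_0] = X_0^2 − 0 = 129^2 = 16641. Also E[M_τ] = E[X_τ^2] − E[τ]. The walk exits at 0 or 189, with P(hit 189 first) = 129/189, so E[X_τ^2] = 189^2 · 129/189 + 0 = 24381. Thus E[τ] = E[X_τ^2] − E[M_τ] = 24381 − 16641 = 7740 = 129(189 − 129) = 7740.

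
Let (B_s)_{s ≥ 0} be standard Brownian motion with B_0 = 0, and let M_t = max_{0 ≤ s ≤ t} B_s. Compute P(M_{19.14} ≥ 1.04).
P(M_{19.14} ≥ 1.04) = 2·P(B_{19.14} ≥ 1.04) = 2(1 − Φ(1.04/√19.14)) ≈ 0.8121

By the reflection principle for Brownian motion, P(M_t ≥ a) = 2 · P(B_t ≥ a) for a ≥ 0. Since B_t ~ N(0, t), P(B_t ≥ 1.04) = 1 − Φ(1.04/√t) = 1 − Φ(1.04/√19.14) = 1 − Φ(0.2377). So
  P(M_{19.14} ≥ 1.04) = 2(1 − Φ(0.2377)) ≈ 0.8121.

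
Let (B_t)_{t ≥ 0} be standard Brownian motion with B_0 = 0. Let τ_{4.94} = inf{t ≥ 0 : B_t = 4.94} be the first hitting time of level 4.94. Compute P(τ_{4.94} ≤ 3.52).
P(τ_{4.94} ≤ 3.52) = 2(1 − Φ(4.94/√3.52)) = 2(1 − Φ(2.6330)) ≈ 0.0085

By the reflection principle for standard BM, P(τ_b ≤ t) = 2 · P(B_t ≥ b). Since B_t ~ N(0, t), P(B_t ≥ 4.94) = 1 − Φ(4.94/√t) = 1 − Φ(4.94/√3.52) = 1 − Φ(2.6330) ≈ 0.00423. Doubling: P(τ_{4.94} ≤ 3.52) ≈ 2 · 0.00423 = 0.00846 ≈ 0.0085.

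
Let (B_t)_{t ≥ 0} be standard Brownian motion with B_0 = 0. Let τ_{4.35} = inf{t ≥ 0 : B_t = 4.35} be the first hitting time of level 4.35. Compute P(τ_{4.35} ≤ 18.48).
P(τ_{4.35} ≤ 18.48) = 2(1 − Φ(4.35/√18.48)) = 2(1 − Φ(1.0119)) ≈ 0.3116

By the reflection principle for standard BM, P(τ_b ≤ t) = 2 · P(B_t ≥ b). Since B_t ~ N(0, t), P(B_t ≥ 4.35) = 1 − Φ(4.35/√t) = 1 − Φ(4.35/√18.48) = 1 − Φ(1.0119) ≈ 0.15579. Doubling: P(τ_{4.35} ≤ 18.48) ≈ 2 · 0.15579 = 0.31158 ≈ 0.3116.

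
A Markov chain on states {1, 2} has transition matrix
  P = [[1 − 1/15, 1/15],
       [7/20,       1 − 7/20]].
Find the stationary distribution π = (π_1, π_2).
π_1 = 21/25, π_2 = 4/25

Solve πP = π with π_1 + π_2 = 1. From πP = π: π_1 · (1 − 1/15) + π_2 · 7/20 = π_1 ⇒ π_2 · 7/20 = π_1 · 1/15 ⇒ π_2/π_1 = (1/15)/(7/20) = 4/21. Together with π_1 + π_2 = 1:
  π_1 = (7/20)/(1/15 + 7/20) = (7/20)/(5/12) = 21/25,
  π_2 = (1/15)/(1/15 + 7/20) = (1/15)/(5/12) = 4/25.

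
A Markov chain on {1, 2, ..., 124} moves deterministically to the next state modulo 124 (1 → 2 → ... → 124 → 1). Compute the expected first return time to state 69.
E[T_69 | X_0 = 69] = 124

The chain cycles deterministically, so starting at state 69 it returns in exactly 124 steps. Equivalently, the stationary distribution is uniform π_j = 1/124 for every state j, so by Kac's formula E[T_69] = 1/π_69 = 124.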